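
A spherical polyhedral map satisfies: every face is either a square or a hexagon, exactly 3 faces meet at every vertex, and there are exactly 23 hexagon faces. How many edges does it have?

81

Let x be the number of squares; then F = 23 + x.
Edge–face incidences: 2E = 6·23 + 4·x = 138 + 4x.
Every vertex has degree 3, so 3V = 2E.
Euler: V − E + F = 2 ⇒ (2E)/3 − E + (23 + x) = 2.
Multiply by 6: 2·(2E) − 3·(2E) + 6·(23 + x) = 12, i.e. 138 + 6x − (138 + 4x) = 12.
Collecting terms: 2x = 12, so x = 6.
Then 2E = 138 + 4·6 = 162, so E = 81, V = 2E/3 = 54, F = 23 + 6 = 29.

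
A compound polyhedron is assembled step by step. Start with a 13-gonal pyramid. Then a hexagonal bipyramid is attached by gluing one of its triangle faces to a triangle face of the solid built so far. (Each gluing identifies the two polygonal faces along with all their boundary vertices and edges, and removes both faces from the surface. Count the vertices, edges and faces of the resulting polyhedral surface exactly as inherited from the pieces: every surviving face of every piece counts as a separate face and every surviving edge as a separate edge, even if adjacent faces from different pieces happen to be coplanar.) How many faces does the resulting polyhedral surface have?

24

A 13-gonal pyramid: V=14, E=26, F=14.
Attach a hexagonal bipyramid (V=8, E=18, F=12) along a 3-gon: merge 3 vertices and 3 edges, delete both glued faces → V=19, E=41, F=24.
Check: V − E + F = 19 − 41 + 24 = 2.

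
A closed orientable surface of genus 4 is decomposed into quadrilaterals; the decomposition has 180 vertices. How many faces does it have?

χ = 2 − 2·4 = -6, and every face is a square so 4F = 2E.
V − E + F = -6 with E = 4F/2 gives 180 − (4/2 − 1)·F = -6, so F = 186 and E = 372.

186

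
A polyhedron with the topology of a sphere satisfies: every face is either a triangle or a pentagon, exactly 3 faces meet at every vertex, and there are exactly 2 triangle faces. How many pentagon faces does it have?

Let x be the number of pentagons; then F = 2 + x.
Edge–face incidences: 2E = 3·2 + 5·x = 6 + 5x.
Every vertex has degree 3, so 3V = 2E.
Euler: V − E + F = 2 ⇒ (2E)/3 − E + (2 + x) = 2.
Multiply by 6: 2·(2E) − 3·(2E) + 6·(2 + x) = 12, i.e. 12 + 6x − (6 + 5x) = 12.
Collecting terms: x + 6 = 12, so x = 6.
Then 2E = 6 + 5·6 = 36, so E = 18, V = 2E/3 = 12, F = 2 + 6 = 8.

6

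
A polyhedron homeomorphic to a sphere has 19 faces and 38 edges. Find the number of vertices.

21

Here V − E + F = 2.
V = 2 + E − F = 2 + 38 − 19 = 21.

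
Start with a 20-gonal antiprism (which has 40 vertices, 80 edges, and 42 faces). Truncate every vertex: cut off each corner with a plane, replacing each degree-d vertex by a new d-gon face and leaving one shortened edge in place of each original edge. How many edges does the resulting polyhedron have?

Truncation replaces each original edge-end by a new vertex, so V′ = 2E = 160.
Each original edge survives, and each old vertex of degree d contributes d new edges; summing degrees gives Σd = 2E, so E′ = E + 2E = 3E = 240.
Each original face survives and each original vertex becomes one new face: F′ = F + V = 82.

240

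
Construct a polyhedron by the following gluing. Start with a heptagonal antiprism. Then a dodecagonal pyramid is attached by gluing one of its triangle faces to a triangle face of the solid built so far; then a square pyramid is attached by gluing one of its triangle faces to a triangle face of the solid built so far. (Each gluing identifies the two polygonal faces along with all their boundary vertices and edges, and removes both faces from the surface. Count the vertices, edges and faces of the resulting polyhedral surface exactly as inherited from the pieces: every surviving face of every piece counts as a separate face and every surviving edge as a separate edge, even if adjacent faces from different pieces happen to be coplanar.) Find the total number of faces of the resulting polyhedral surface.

A heptagonal antiprism: V=14, E=28, F=16.
Attach a dodecagonal pyramid (V=13, E=24, F=13) along a 3-gon: merge 3 vertices and 3 edges, delete both glued faces → V=24, E=49, F=27.
Attach a square pyramid (V=5, E=8, F=5) along a 3-gon: merge 3 vertices and 3 edges, delete both glued faces → V=26, E=54, F=30.
Check: V − E + F = 26 − 54 + 30 = 2.

30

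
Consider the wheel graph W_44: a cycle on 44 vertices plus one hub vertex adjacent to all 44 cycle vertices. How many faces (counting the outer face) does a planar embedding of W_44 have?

45

W_44 has V = 44 + 1 = 45 vertices and E = 2·44 = 88 edges.
By Euler's formula F = 2 − V + E = 2 − 45 + 88 = 45.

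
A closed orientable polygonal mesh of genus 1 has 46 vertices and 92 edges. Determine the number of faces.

46

For a closed orientable surface of genus 1, χ = 2 − 2·1 = 0.
F = 0 − V + E = 0 − 46 + 92 = 46.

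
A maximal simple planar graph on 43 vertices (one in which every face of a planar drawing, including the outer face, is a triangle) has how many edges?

In a plane triangulation 3F = 2E and V − E + F = 2, so E = 3V − 6 = 3·43 − 6 = 123.

123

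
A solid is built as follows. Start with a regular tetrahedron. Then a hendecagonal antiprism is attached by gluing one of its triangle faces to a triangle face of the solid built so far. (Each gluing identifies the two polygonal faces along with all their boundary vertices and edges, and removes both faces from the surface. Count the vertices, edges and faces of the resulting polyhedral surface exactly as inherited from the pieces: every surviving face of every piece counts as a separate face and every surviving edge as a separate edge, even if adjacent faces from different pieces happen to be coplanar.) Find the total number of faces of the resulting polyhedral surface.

A regular tetrahedron: V=4, E=6, F=4.
Attach a hendecagonal antiprism (V=22, E=44, F=24) along a 3-gon: merge 3 vertices and 3 edges, delete both glued faces → V=23, E=47, F=26.
Check: V − E + F = 23 − 47 + 26 = 2.

26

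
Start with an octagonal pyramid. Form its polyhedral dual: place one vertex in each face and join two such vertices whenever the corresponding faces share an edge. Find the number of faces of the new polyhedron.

The base solid has V = 9, E = 16, F = 9.
The dual swaps V and F and preserves E: V′ = F = 9, E′ = E = 16, F′ = V = 9.

9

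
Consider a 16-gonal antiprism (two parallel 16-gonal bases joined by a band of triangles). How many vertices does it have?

An antiprism on an n-gon has two n-gon caps and 2n triangles: V = 2·16 = 32, E = 4·16 = 64, F = 2·16 + 2 = 34.
Check: V − E + F = 32 − 64 + 34 = 2.

32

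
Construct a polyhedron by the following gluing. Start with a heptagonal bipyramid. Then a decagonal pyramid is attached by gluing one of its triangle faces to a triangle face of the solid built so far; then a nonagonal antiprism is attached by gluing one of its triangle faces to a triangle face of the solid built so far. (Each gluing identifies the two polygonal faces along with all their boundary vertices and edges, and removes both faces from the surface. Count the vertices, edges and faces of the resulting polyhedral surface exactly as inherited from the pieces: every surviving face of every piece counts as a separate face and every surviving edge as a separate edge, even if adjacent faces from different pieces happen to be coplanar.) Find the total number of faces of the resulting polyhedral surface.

A heptagonal bipyramid: V=9, E=21, F=14.
Attach a decagonal pyramid (V=11, E=20, F=11) along a 3-gon: merge 3 vertices and 3 edges, delete both glued faces → V=17, E=38, F=23.
Attach a nonagonal antiprism (V=18, E=36, F=20) along a 3-gon: merge 3 vertices and 3 edges, delete both glued faces → V=32, E=71, F=41.
Check: V − E + F = 32 − 71 + 41 = 2.

41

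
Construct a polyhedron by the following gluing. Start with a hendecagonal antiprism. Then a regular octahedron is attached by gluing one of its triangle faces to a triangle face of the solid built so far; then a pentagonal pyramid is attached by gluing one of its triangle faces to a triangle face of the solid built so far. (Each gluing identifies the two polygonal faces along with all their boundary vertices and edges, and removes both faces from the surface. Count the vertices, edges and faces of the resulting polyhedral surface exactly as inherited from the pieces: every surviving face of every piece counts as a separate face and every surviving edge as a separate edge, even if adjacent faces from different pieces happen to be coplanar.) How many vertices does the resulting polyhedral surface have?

A hendecagonal antiprism: V=22, E=44, F=24.
Attach a regular octahedron (V=6, E=12, F=8) along a 3-gon: merge 3 vertices and 3 edges, delete both glued faces → V=25, E=53, F=30.
Attach a pentagonal pyramid (V=6, E=10, F=6) along a 3-gon: merge 3 vertices and 3 edges, delete both glued faces → V=28, E=60, F=34.
Check: V − E + F = 28 − 60 + 34 = 2.

28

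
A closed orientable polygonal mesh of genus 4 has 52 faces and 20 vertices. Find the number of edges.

For a closed orientable surface of genus 4, χ = 2 − 2·4 = -6.
E = V + F − (-6) = 20 + 52 − (-6) = 78.

78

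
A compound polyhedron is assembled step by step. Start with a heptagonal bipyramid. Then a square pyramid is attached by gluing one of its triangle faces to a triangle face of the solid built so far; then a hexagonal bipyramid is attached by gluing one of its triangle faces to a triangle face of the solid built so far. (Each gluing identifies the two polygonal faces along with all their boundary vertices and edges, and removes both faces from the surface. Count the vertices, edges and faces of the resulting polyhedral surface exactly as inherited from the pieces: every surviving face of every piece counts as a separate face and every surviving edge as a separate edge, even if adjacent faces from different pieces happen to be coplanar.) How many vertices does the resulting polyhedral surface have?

16

A heptagonal bipyramid: V=9, E=21, F=14.
Attach a square pyramid (V=5, E=8, F=5) along a 3-gon: merge 3 vertices and 3 edges, delete both glued faces → V=11, E=26, F=17.
Attach a hexagonal bipyramid (V=8, E=18, F=12) along a 3-gon: merge 3 vertices and 3 edges, delete both glued faces → V=16, E=41, F=27.
Check: V − E + F = 16 − 41 + 27 = 2.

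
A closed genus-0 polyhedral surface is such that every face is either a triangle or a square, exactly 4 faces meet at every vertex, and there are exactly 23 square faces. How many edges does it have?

58

Let x be the number of triangles; then F = 23 + x.
Edge–face incidences: 2E = 4·23 + 3·x = 92 + 3x.
Every vertex has degree 4, so 4V = 2E.
Euler: V − E + F = 2 ⇒ (2E)/4 − E + (23 + x) = 2.
Multiply by 8: 2·(2E) − 4·(2E) + 8·(23 + x) = 16, i.e. 184 + 8x − 2·(92 + 3x) = 16.
Collecting terms: 2x = 16, so x = 8.
Then 2E = 92 + 3·8 = 116, so E = 58, V = 2E/4 = 29, F = 23 + 8 = 31.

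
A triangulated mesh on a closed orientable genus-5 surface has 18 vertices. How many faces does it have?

χ = 2 − 2·5 = -8, and every face is a triangle so 3F = 2E.
V − E + F = -8 with E = 3F/2 gives 18 − (3/2 − 1)·F = -8, so F = 52 and E = 78.

52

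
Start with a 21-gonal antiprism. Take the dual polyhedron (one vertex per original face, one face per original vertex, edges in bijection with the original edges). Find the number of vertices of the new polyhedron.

The base solid has V = 42, E = 84, F = 44.
The dual swaps V and F and preserves E: V′ = F = 44, E′ = E = 84, F′ = V = 42.

44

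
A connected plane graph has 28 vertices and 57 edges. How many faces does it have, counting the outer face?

31

Euler's formula for a connected plane graph: V − E + F = 2, so F = 2 − 28 + 57 = 31.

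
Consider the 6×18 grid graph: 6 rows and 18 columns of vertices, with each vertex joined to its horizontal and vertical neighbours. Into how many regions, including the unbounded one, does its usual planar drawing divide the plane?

The grid has V = 6·18 = 108 vertices and E = 6·17 + 18·5 = 192 edges.
F = 2 − V + E = 2 − 108 + 192 = 86.

86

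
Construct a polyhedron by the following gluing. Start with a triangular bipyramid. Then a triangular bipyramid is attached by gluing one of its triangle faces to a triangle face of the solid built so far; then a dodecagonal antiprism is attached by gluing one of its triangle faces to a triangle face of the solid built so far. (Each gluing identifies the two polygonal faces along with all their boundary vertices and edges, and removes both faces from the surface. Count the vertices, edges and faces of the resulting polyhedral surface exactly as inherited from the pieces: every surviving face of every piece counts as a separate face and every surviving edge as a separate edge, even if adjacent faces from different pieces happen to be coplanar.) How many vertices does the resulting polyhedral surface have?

28

A triangular bipyramid: V=5, E=9, F=6.
Attach a triangular bipyramid (V=5, E=9, F=6) along a 3-gon: merge 3 vertices and 3 edges, delete both glued faces → V=7, E=15, F=10.
Attach a dodecagonal antiprism (V=24, E=48, F=26) along a 3-gon: merge 3 vertices and 3 edges, delete both glued faces → V=28, E=60, F=34.
Check: V − E + F = 28 − 60 + 34 = 2.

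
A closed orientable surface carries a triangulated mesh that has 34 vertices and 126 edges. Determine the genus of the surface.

5

Every face is a triangle and each edge borders two faces, so 3F = 2·126, giving F = 84.
χ = V − E + F = 34 − 126 + 84 = -8.
For a closed orientable surface χ = 2 − 2g, so g = (2 − (-8))/2 = 5.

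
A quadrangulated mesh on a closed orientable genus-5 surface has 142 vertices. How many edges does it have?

300

χ = 2 − 2·5 = -8, and every face is a square so 4F = 2E.
V − E + F = -8 with E = 4F/2 gives 142 − (4/2 − 1)·F = -8, so F = 150 and E = 300.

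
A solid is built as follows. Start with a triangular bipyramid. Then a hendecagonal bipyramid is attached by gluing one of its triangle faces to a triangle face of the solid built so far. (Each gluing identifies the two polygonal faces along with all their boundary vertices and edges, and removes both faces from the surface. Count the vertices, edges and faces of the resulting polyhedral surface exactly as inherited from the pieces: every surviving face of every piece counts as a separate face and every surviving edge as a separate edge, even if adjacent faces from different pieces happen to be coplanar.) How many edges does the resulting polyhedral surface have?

39

A triangular bipyramid: V=5, E=9, F=6.
Attach a hendecagonal bipyramid (V=13, E=33, F=22) along a 3-gon: merge 3 vertices and 3 edges, delete both glued faces → V=15, E=39, F=26.
Check: V − E + F = 15 − 39 + 26 = 2.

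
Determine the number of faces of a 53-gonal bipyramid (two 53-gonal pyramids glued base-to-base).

A bipyramid over an n-gon has 2n triangular faces and n + 2 vertices: V = 53 + 2 = 55, E = 3·53 = 159, F = 2·53 = 106.
Check: V − E + F = 55 − 159 + 106 = 2.

106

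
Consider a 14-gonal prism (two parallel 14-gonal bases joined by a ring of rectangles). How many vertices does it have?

A prism on an n-gon has two n-gon bases and n rectangular sides: V = 2·14 = 28, E = 3·14 = 42, F = 14 + 2 = 16.

28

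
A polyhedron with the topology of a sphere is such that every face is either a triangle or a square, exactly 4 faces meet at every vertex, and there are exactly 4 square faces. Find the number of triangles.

Let x be the number of triangles; then F = 4 + x.
Edge–face incidences: 2E = 4·4 + 3·x = 16 + 3x.
Every vertex has degree 4, so 4V = 2E.
Euler: V − E + F = 2 ⇒ (2E)/4 − E + (4 + x) = 2.
Multiply by 8: 2·(2E) − 4·(2E) + 8·(4 + x) = 16, i.e. 32 + 8x − 2·(16 + 3x) = 16.
Collecting terms: 2x = 16, so x = 8.
Then 2E = 16 + 3·8 = 40, so E = 20, V = 2E/4 = 10, F = 4 + 8 = 12.

8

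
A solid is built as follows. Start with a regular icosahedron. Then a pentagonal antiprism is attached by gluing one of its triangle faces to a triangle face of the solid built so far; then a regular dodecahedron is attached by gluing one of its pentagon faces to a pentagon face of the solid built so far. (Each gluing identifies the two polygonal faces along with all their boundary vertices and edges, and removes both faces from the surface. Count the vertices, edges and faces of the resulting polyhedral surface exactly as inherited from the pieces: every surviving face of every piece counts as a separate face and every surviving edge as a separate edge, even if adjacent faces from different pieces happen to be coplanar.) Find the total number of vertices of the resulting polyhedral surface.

A regular icosahedron: V=12, E=30, F=20.
Attach a pentagonal antiprism (V=10, E=20, F=12) along a 3-gon: merge 3 vertices and 3 edges, delete both glued faces → V=19, E=47, F=30.
Attach a regular dodecahedron (V=20, E=30, F=12) along a 5-gon: merge 5 vertices and 5 edges, delete both glued faces → V=34, E=72, F=40.
Check: V − E + F = 34 − 72 + 40 = 2.

34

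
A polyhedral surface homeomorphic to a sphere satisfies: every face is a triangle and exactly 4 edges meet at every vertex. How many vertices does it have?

6

Each face has 3 edges and each edge borders two faces, so 2E = 3F.
Each vertex has degree 4, so 4V = 2E and hence V = 3F/4.
Euler: V − E + F = 2 ⇒ (3F/4) − (3F/2) + F = 2.
Multiply by 8: (6 − 12 + 8)F = 16, i.e. 2F = 16.
So F = 8, E = 3·8/2 = 12, V = 3·8/4 = 6.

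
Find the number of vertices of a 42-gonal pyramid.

A pyramid on an n-gon base has one n-gon and n triangles: V = 42 + 1 = 43, E = 2·42 = 84, F = 42 + 1 = 43.

43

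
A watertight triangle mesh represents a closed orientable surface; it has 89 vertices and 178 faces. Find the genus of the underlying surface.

1

Every face is a triangle, so 2E = 3·178 = 534, giving E = 267.
χ = V − E + F = 89 − 267 + 178 = 0.
For a closed orientable surface χ = 2 − 2g, so g = (2 − (0))/2 = 1.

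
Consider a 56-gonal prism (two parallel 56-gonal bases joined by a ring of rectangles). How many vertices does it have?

112

A prism on an n-gon has two n-gon bases and n rectangular sides: V = 2·56 = 112, E = 3·56 = 168, F = 56 + 2 = 58.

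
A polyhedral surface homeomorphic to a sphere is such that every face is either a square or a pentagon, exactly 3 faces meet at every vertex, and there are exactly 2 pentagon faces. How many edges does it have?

15

Let x be the number of squares; then F = 2 + x.
Edge–face incidences: 2E = 5·2 + 4·x = 10 + 4x.
Every vertex has degree 3, so 3V = 2E.
Euler: V − E + F = 2 ⇒ (2E)/3 − E + (2 + x) = 2.
Multiply by 6: 2·(2E) − 3·(2E) + 6·(2 + x) = 12, i.e. 12 + 6x − (10 + 4x) = 12.
Collecting terms: 2x + 2 = 12, so 2x = 10, so x = 5.
Then 2E = 10 + 4·5 = 30, so E = 15, V = 2E/3 = 10, F = 2 + 5 = 7.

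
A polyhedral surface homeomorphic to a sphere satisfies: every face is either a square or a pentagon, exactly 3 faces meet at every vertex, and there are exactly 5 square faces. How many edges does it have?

Let x be the number of pentagons; then F = 5 + x.
Edge–face incidences: 2E = 4·5 + 5·x = 20 + 5x.
Every vertex has degree 3, so 3V = 2E.
Euler: V − E + F = 2 ⇒ (2E)/3 − E + (5 + x) = 2.
Multiply by 6: 2·(2E) − 3·(2E) + 6·(5 + x) = 12, i.e. 30 + 6x − (20 + 5x) = 12.
Collecting terms: x + 10 = 12, so x = 2.
Then 2E = 20 + 5·2 = 30, so E = 15, V = 2E/3 = 10, F = 5 + 2 = 7.

15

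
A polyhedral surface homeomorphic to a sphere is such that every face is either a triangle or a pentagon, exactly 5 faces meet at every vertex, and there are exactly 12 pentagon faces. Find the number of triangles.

Let x be the number of triangles; then F = 12 + x.
Edge–face incidences: 2E = 5·12 + 3·x = 60 + 3x.
Every vertex has degree 5, so 5V = 2E.
Euler: V − E + F = 2 ⇒ (2E)/5 − E + (12 + x) = 2.
Multiply by 10: 2·(2E) − 5·(2E) + 10·(12 + x) = 20, i.e. 120 + 10x − 3·(60 + 3x) = 20.
Collecting terms: x − 60 = 20, so x = 80.
Then 2E = 60 + 3·80 = 300, so E = 150, V = 2E/5 = 60, F = 12 + 80 = 92.

80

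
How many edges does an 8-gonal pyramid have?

16

A pyramid on an n-gon base has one n-gon and n triangles: V = 8 + 1 = 9, E = 2·8 = 16, F = 8 + 1 = 9.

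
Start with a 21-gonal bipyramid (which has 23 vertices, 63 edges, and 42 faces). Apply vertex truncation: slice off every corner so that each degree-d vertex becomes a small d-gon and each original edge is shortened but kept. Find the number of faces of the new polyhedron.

Truncation replaces each original edge-end by a new vertex, so V′ = 2E = 126.
Each original edge survives, and each old vertex of degree d contributes d new edges; summing degrees gives Σd = 2E, so E′ = E + 2E = 3E = 189.
Each original face survives and each original vertex becomes one new face: F′ = F + V = 65.

65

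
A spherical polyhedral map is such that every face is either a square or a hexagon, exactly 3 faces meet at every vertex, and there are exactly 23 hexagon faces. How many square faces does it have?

6

Let x be the number of squares; then F = 23 + x.
Edge–face incidences: 2E = 6·23 + 4·x = 138 + 4x.
Every vertex has degree 3, so 3V = 2E.
Euler: V − E + F = 2 ⇒ (2E)/3 − E + (23 + x) = 2.
Multiply by 6: 2·(2E) − 3·(2E) + 6·(23 + x) = 12, i.e. 138 + 6x − (138 + 4x) = 12.
Collecting terms: 2x = 12, so x = 6.
Then 2E = 138 + 4·6 = 162, so E = 81, V = 2E/3 = 54, F = 23 + 6 = 29.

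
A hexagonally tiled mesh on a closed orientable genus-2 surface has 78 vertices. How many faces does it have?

χ = 2 − 2·2 = -2, and every face is a hexagon so 6F = 2E.
V − E + F = -2 with E = 6F/2 gives 78 − (6/2 − 1)·F = -2, so F = 40 and E = 120.

40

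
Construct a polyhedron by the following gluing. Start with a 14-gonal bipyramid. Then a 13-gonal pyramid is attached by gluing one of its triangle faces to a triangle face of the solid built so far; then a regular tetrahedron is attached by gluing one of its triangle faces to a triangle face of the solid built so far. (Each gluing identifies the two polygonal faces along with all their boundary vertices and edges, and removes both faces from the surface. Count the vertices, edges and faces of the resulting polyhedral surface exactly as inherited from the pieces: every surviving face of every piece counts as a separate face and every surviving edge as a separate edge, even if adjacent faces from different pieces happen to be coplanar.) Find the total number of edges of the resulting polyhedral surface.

68

A 14-gonal bipyramid: V=16, E=42, F=28.
Attach a 13-gonal pyramid (V=14, E=26, F=14) along a 3-gon: merge 3 vertices and 3 edges, delete both glued faces → V=27, E=65, F=40.
Attach a regular tetrahedron (V=4, E=6, F=4) along a 3-gon: merge 3 vertices and 3 edges, delete both glued faces → V=28, E=68, F=42.
Check: V − E + F = 28 − 68 + 42 = 2.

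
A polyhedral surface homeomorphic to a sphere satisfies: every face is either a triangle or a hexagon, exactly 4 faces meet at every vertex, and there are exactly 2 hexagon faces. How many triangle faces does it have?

Let x be the number of triangles; then F = 2 + x.
Edge–face incidences: 2E = 6·2 + 3·x = 12 + 3x.
Every vertex has degree 4, so 4V = 2E.
Euler: V − E + F = 2 ⇒ (2E)/4 − E + (2 + x) = 2.
Multiply by 8: 2·(2E) − 4·(2E) + 8·(2 + x) = 16, i.e. 16 + 8x − 2·(12 + 3x) = 16.
Collecting terms: 2x − 8 = 16, so 2x = 24, so x = 12.
Then 2E = 12 + 3·12 = 48, so E = 24, V = 2E/4 = 12, F = 2 + 12 = 14.

12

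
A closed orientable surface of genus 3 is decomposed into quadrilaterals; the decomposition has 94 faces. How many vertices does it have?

χ = 2 − 2·3 = -4, and every face is a square so 4F = 2E.
E = 4·94/2 = 188. Then V = -4 + E − F = -4 + 188 − 94 = 90.

90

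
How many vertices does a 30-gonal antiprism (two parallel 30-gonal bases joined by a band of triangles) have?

An antiprism on an n-gon has two n-gon caps and 2n triangles: V = 2·30 = 60, E = 4·30 = 120, F = 2·30 + 2 = 62.

60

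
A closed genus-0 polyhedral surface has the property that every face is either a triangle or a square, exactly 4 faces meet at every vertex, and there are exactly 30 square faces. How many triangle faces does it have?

8

Let x be the number of triangles; then F = 30 + x.
Edge–face incidences: 2E = 4·30 + 3·x = 120 + 3x.
Every vertex has degree 4, so 4V = 2E.
Euler: V − E + F = 2 ⇒ (2E)/4 − E + (30 + x) = 2.
Multiply by 8: 2·(2E) − 4·(2E) + 8·(30 + x) = 16, i.e. 240 + 8x − 2·(120 + 3x) = 16.
Collecting terms: 2x = 16, so x = 8.
Then 2E = 120 + 3·8 = 144, so E = 72, V = 2E/4 = 36, F = 30 + 8 = 38.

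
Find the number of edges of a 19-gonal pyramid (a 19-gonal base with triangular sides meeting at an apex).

38

A pyramid on an n-gon base has one n-gon and n triangles: V = 19 + 1 = 20, E = 2·19 = 38, F = 19 + 1 = 20.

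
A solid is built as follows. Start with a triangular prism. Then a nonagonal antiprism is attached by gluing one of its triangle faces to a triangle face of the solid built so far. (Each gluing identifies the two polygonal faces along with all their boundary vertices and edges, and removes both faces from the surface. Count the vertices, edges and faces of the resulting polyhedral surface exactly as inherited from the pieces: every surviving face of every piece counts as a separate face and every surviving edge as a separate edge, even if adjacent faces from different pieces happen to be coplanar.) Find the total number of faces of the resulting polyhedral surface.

23

A triangular prism: V=6, E=9, F=5.
Attach a nonagonal antiprism (V=18, E=36, F=20) along a 3-gon: merge 3 vertices and 3 edges, delete both glued faces → V=21, E=42, F=23.
Check: V − E + F = 21 − 42 + 23 = 2.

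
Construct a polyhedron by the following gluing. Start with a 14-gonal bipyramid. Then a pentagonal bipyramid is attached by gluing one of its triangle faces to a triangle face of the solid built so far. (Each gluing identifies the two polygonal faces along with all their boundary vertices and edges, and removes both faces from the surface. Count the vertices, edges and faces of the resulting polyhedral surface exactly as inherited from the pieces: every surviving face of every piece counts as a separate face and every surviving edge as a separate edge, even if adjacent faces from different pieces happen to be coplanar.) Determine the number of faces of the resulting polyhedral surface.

36

A 14-gonal bipyramid: V=16, E=42, F=28.
Attach a pentagonal bipyramid (V=7, E=15, F=10) along a 3-gon: merge 3 vertices and 3 edges, delete both glued faces → V=20, E=54, F=36.
Check: V − E + F = 20 − 54 + 36 = 2.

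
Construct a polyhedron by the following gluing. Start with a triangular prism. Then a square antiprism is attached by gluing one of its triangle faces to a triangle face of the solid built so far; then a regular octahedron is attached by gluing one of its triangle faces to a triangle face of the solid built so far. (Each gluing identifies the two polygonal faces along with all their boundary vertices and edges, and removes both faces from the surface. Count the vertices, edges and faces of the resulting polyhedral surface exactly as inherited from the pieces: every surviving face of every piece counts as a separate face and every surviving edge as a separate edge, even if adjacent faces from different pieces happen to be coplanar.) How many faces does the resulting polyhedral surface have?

19

A triangular prism: V=6, E=9, F=5.
Attach a square antiprism (V=8, E=16, F=10) along a 3-gon: merge 3 vertices and 3 edges, delete both glued faces → V=11, E=22, F=13.
Attach a regular octahedron (V=6, E=12, F=8) along a 3-gon: merge 3 vertices and 3 edges, delete both glued faces → V=14, E=31, F=19.
Check: V − E + F = 14 − 31 + 19 = 2.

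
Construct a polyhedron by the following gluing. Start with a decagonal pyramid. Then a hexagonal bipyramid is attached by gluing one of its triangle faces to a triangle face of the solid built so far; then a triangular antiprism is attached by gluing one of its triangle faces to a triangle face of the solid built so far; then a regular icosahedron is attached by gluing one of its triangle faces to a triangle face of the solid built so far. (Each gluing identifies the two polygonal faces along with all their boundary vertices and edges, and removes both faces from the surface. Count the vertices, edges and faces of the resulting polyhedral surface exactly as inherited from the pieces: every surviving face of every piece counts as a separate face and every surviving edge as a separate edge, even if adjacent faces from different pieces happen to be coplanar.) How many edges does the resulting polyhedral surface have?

71

A decagonal pyramid: V=11, E=20, F=11.
Attach a hexagonal bipyramid (V=8, E=18, F=12) along a 3-gon: merge 3 vertices and 3 edges, delete both glued faces → V=16, E=35, F=21.
Attach a triangular antiprism (V=6, E=12, F=8) along a 3-gon: merge 3 vertices and 3 edges, delete both glued faces → V=19, E=44, F=27.
Attach a regular icosahedron (V=12, E=30, F=20) along a 3-gon: merge 3 vertices and 3 edges, delete both glued faces → V=28, E=71, F=45.
Check: V − E + F = 28 − 71 + 45 = 2.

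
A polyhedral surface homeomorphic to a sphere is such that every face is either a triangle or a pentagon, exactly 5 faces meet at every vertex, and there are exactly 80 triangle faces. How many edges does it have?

Let x be the number of pentagons; then F = 80 + x.
Edge–face incidences: 2E = 3·80 + 5·x = 240 + 5x.
Every vertex has degree 5, so 5V = 2E.
Euler: V − E + F = 2 ⇒ (2E)/5 − E + (80 + x) = 2.
Multiply by 10: 2·(2E) − 5·(2E) + 10·(80 + x) = 20, i.e. 800 + 10x − 3·(240 + 5x) = 20.
Collecting terms: −5x + 80 = 20, so −5x = −60, so x = 12.
Then 2E = 240 + 5·12 = 300, so E = 150, V = 2E/5 = 60, F = 80 + 12 = 92.

150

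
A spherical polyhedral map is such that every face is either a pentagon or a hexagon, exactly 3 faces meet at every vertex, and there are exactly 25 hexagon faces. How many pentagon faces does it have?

Let x be the number of pentagons; then F = 25 + x.
Edge–face incidences: 2E = 6·25 + 5·x = 150 + 5x.
Every vertex has degree 3, so 3V = 2E.
Euler: V − E + F = 2 ⇒ (2E)/3 − E + (25 + x) = 2.
Multiply by 6: 2·(2E) − 3·(2E) + 6·(25 + x) = 12, i.e. 150 + 6x − (150 + 5x) = 12.
Collecting terms: x = 12.
Then 2E = 150 + 5·12 = 210, so E = 105, V = 2E/3 = 70, F = 25 + 12 = 37.

12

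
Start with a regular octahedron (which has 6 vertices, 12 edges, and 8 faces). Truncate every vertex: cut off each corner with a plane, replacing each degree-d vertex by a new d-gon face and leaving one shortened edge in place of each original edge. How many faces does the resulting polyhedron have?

14

Truncation replaces each original edge-end by a new vertex, so V′ = 2E = 24.
Each original edge survives, and each old vertex of degree d contributes d new edges; summing degrees gives Σd = 2E, so E′ = E + 2E = 3E = 36.
Each original face survives and each original vertex becomes one new face: F′ = F + V = 14.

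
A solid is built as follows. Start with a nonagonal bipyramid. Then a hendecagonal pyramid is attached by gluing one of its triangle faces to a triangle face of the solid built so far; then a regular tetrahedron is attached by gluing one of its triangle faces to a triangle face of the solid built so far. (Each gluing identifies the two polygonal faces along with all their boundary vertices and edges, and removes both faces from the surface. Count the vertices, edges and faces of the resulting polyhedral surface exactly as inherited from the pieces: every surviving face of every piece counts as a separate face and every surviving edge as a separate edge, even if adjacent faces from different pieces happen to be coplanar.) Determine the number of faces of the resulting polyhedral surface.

A nonagonal bipyramid: V=11, E=27, F=18.
Attach a hendecagonal pyramid (V=12, E=22, F=12) along a 3-gon: merge 3 vertices and 3 edges, delete both glued faces → V=20, E=46, F=28.
Attach a regular tetrahedron (V=4, E=6, F=4) along a 3-gon: merge 3 vertices and 3 edges, delete both glued faces → V=21, E=49, F=30.
Check: V − E + F = 21 − 49 + 30 = 2.

30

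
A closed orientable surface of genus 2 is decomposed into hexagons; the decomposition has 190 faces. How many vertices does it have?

378

χ = 2 − 2·2 = -2, and every face is a hexagon so 6F = 2E.
E = 6·190/2 = 570. Then V = -2 + E − F = -2 + 570 − 190 = 378.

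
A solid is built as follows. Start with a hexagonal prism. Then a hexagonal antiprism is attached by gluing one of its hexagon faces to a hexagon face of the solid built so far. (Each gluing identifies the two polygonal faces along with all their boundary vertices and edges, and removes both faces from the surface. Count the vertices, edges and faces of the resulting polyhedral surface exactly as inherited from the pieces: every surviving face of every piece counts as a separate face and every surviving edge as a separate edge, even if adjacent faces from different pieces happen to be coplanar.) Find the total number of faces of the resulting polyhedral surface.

20

A hexagonal prism: V=12, E=18, F=8.
Attach a hexagonal antiprism (V=12, E=24, F=14) along a 6-gon: merge 6 vertices and 6 edges, delete both glued faces → V=18, E=36, F=20.
Check: V − E + F = 18 − 36 + 20 = 2.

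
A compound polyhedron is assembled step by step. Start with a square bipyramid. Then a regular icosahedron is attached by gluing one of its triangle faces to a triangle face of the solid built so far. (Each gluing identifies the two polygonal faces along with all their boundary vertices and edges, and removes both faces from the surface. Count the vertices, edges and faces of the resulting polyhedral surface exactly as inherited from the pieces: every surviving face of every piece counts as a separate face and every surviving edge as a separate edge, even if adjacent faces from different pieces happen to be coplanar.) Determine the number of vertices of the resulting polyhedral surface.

15

A square bipyramid: V=6, E=12, F=8.
Attach a regular icosahedron (V=12, E=30, F=20) along a 3-gon: merge 3 vertices and 3 edges, delete both glued faces → V=15, E=39, F=26.
Check: V − E + F = 15 − 39 + 26 = 2.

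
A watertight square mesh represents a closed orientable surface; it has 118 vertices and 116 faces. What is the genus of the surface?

Every face is a square, so 2E = 4·116 = 464, giving E = 232.
χ = V − E + F = 118 − 232 + 116 = 2.
For a closed orientable surface χ = 2 − 2g, so g = (2 − (2))/2 = 0.

0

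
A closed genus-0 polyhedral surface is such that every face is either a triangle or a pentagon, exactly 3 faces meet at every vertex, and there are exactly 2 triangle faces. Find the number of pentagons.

Let x be the number of pentagons; then F = 2 + x.
Edge–face incidences: 2E = 3·2 + 5·x = 6 + 5x.
Every vertex has degree 3, so 3V = 2E.
Euler: V − E + F = 2 ⇒ (2E)/3 − E + (2 + x) = 2.
Multiply by 6: 2·(2E) − 3·(2E) + 6·(2 + x) = 12, i.e. 12 + 6x − (6 + 5x) = 12.
Collecting terms: x + 6 = 12, so x = 6.
Then 2E = 6 + 5·6 = 36, so E = 18, V = 2E/3 = 12, F = 2 + 6 = 8.

6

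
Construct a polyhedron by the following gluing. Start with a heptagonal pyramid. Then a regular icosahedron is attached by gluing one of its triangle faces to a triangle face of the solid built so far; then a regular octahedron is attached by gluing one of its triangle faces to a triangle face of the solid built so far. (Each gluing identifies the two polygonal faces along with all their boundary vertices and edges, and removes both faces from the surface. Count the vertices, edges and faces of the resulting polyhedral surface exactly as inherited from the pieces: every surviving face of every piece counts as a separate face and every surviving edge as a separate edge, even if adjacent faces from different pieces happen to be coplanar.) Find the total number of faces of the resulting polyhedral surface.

32

A heptagonal pyramid: V=8, E=14, F=8.
Attach a regular icosahedron (V=12, E=30, F=20) along a 3-gon: merge 3 vertices and 3 edges, delete both glued faces → V=17, E=41, F=26.
Attach a regular octahedron (V=6, E=12, F=8) along a 3-gon: merge 3 vertices and 3 edges, delete both glued faces → V=20, E=50, F=32.
Check: V − E + F = 20 − 50 + 32 = 2.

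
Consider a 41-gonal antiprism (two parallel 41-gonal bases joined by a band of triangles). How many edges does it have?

164

An antiprism on an n-gon has two n-gon caps and 2n triangles: V = 2·41 = 82, E = 4·41 = 164, F = 2·41 + 2 = 84.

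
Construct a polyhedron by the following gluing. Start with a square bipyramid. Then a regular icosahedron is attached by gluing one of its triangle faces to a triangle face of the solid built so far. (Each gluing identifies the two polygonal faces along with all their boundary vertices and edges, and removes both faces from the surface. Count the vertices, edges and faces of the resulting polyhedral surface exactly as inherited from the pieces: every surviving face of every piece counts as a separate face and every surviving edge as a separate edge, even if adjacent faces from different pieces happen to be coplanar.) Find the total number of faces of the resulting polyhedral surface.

26

A square bipyramid: V=6, E=12, F=8.
Attach a regular icosahedron (V=12, E=30, F=20) along a 3-gon: merge 3 vertices and 3 edges, delete both glued faces → V=15, E=39, F=26.
Check: V − E + F = 15 − 39 + 26 = 2.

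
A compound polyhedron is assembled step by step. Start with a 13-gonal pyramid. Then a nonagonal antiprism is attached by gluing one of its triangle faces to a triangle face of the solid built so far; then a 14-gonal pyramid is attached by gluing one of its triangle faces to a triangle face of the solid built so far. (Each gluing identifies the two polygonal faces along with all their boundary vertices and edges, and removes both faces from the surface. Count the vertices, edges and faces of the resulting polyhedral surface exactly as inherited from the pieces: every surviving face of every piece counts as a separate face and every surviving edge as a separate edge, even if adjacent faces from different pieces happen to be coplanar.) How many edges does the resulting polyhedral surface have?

84

A 13-gonal pyramid: V=14, E=26, F=14.
Attach a nonagonal antiprism (V=18, E=36, F=20) along a 3-gon: merge 3 vertices and 3 edges, delete both glued faces → V=29, E=59, F=32.
Attach a 14-gonal pyramid (V=15, E=28, F=15) along a 3-gon: merge 3 vertices and 3 edges, delete both glued faces → V=41, E=84, F=45.
Check: V − E + F = 41 − 84 + 45 = 2.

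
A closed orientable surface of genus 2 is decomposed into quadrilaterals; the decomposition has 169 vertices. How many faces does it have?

χ = 2 − 2·2 = -2, and every face is a square so 4F = 2E.
V − E + F = -2 with E = 4F/2 gives 169 − (4/2 − 1)·F = -2, so F = 171 and E = 342.

171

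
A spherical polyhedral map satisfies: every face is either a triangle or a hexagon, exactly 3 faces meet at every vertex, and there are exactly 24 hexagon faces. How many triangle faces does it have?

Let x be the number of triangles; then F = 24 + x.
Edge–face incidences: 2E = 6·24 + 3·x = 144 + 3x.
Every vertex has degree 3, so 3V = 2E.
Euler: V − E + F = 2 ⇒ (2E)/3 − E + (24 + x) = 2.
Multiply by 6: 2·(2E) − 3·(2E) + 6·(24 + x) = 12, i.e. 144 + 6x − (144 + 3x) = 12.
Collecting terms: 3x = 12, so x = 4.
Then 2E = 144 + 3·4 = 156, so E = 78, V = 2E/3 = 52, F = 24 + 4 = 28.

4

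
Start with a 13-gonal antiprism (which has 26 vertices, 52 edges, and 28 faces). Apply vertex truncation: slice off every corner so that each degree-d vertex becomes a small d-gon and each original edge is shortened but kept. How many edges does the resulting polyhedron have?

Truncation replaces each original edge-end by a new vertex, so V′ = 2E = 104.
Each original edge survives, and each old vertex of degree d contributes d new edges; summing degrees gives Σd = 2E, so E′ = E + 2E = 3E = 156.
Each original face survives and each original vertex becomes one new face: F′ = F + V = 54.

156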